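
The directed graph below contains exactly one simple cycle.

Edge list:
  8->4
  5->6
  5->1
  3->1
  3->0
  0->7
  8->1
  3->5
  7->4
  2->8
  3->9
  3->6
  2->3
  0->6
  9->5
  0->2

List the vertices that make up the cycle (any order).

DFS with gray/black marking from 2:
2 gray
  8 gray
    4 gray
    4 black
    1 gray
    1 black
  8 black
  3 gray
    5 gray
      5→1: 1 black — skip
      6 gray
      6 black
    5 black
    3→1: 1 black — skip
    3→6: 6 black — skip
    0 gray
      7 gray
        7→4: 4 black — skip
      7 black
      0→6: 6 black — skip
      0→2: 2 is gray → back edge
Back edge closes the cycle 2 → 3 → 0 → 2; its vertices are {0, 2, 3}.

0, 2, 3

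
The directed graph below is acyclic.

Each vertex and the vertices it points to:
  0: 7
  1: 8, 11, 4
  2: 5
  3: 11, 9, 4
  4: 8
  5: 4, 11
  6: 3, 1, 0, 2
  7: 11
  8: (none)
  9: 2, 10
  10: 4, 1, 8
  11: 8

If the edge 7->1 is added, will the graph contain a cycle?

Adding 7→1 creates a cycle iff 1 can already reach 7.
Explore from 1: no path reaches 7. The graph stays acyclic.

No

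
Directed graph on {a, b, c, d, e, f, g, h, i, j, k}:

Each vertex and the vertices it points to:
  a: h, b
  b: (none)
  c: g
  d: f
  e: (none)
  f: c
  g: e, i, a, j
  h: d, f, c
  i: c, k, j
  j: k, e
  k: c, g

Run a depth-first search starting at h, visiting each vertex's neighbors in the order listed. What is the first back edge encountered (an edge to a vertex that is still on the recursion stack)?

i→c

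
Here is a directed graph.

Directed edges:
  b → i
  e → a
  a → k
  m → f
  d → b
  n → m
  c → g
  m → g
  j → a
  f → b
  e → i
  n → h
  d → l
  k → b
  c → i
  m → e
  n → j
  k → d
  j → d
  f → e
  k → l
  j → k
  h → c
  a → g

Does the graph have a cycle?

DFS with white/gray/black marking, starting from j:
j gray
  k gray
    l gray
    l black
    b gray
      i gray
      i black
    b black
    d gray
      d→l: l black — skip
      d→b: b black — skip
    d black
  k black
  j→d: d black — skip
  a gray
    g gray
    g black
    a→k: k black — skip
  a black
j black
h gray
  c gray
    c→g: g black — skip
    c→i: i black — skip
  c black
h black
e gray
  e→a: a black — skip
  e→i: i black — skip
e black
n gray
  n→h: h black — skip
  n→j: j black — skip
  m gray
    m→e: e black — skip
    f gray
      f→e: e black — skip
      f→b: b black — skip
    f black
    m→g: g black — skip
  m black
n black
Every edge goes to a white or black vertex — no back edge, so the graph is acyclic.

No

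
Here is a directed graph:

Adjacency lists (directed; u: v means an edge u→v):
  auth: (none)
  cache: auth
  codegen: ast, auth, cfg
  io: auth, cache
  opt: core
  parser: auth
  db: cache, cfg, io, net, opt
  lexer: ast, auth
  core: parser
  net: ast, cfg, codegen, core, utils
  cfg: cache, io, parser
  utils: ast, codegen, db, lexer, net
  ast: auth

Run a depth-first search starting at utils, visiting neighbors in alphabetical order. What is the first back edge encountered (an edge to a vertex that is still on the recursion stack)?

DFS from utils (visiting neighbors in alphabetical order); mark gray on enter, black on exit:
utils gray
  ast gray
    auth gray
    auth black
  ast black
  codegen gray
    codegen→ast: ast black — skip
    codegen→auth: auth black — skip
    cfg gray
      cache gray
        cache→auth: auth black — skip
      cache black
      io gray
        io→auth: auth black — skip
        io→cache: cache black — skip
      io black
      parser gray
        parser→auth: auth black — skip
      parser black
    cfg black
  codegen black
  db gray
    db→cache: cache black — skip
    db→cfg: cfg black — skip
    db→io: io black — skip
    net gray
      net→ast: ast black — skip
      net→cfg: cfg black — skip
      net→codegen: codegen black — skip
      core gray
        core→parser: parser black — skip
      core black
      net→utils: utils is gray → back edge
First back edge: net → utils.

net→utils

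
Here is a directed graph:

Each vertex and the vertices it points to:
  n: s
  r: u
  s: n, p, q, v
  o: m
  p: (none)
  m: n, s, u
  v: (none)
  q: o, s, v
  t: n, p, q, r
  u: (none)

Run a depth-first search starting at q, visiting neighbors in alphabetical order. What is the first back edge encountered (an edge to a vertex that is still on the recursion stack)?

DFS from q (visiting neighbors in alphabetical order); mark gray on enter, black on exit:
q gray
  o gray
    m gray
      n gray
        s gray
          s→n: n is gray → back edge
First back edge: s → n.

s->n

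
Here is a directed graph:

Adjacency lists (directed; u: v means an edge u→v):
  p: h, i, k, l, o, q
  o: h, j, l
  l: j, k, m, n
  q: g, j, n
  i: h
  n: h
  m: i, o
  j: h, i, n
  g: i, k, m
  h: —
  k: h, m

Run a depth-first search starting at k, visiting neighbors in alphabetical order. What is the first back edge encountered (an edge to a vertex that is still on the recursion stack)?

l→k

DFS from k (visiting neighbors in alphabetical order); mark gray on enter, black on exit:
k gray
  h gray
  h black
  m gray
    i gray
      i→h: h black — skip
    i black
    o gray
      o→h: h black — skip
      j gray
        j→h: h black — skip
        j→i: i black — skip
        n gray
          n→h: h black — skip
        n black
      j black
      l gray
        l→j: j black — skip
        l→k: k is gray → back edge
First back edge: l → k.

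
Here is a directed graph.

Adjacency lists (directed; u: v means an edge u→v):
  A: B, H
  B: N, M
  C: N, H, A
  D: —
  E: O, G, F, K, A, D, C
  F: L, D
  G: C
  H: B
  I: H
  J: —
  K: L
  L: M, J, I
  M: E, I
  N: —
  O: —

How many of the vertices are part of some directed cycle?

A vertex is on a directed cycle iff it belongs to a strongly connected component of size ≥ 2 (or has a self-loop).
The vertices on cycles are {A, B, C, E, F, G, H, I, K, L, M} — 11 in total.

11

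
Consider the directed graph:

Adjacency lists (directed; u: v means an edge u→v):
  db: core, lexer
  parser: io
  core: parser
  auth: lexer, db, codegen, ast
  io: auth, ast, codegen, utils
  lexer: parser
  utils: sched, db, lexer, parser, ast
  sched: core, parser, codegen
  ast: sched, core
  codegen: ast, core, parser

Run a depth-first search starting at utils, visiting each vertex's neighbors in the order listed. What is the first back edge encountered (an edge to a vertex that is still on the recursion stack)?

lexer→parser

DFS from utils (visiting each vertex's neighbors in the order listed); mark gray on enter, black on exit:
utils gray
  sched gray
    core gray
      parser gray
        io gray
          auth gray
            lexer gray
              lexer→parser: parser is gray → back edge
First back edge: lexer → parser.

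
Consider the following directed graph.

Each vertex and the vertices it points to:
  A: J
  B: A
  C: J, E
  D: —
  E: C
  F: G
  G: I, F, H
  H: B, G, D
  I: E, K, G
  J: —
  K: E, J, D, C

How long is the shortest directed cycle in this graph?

2

For each vertex v, BFS finds the shortest path from v back to v.
The shortest such closed walk is G → F → G, length 2.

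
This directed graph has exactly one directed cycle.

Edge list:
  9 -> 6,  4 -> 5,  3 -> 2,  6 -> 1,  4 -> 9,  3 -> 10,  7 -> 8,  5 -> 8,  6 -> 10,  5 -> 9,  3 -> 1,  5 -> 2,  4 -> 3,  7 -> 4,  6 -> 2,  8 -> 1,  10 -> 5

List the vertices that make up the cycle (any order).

5, 6, 9, 10

DFS with gray/black marking from 5:
5 gray
  9 gray
    6 gray
      2 gray
      2 black
      10 gray
        10→5: 5 is gray → back edge
Back edge closes the cycle 5 → 9 → 6 → 10 → 5; its vertices are {5, 6, 9, 10}.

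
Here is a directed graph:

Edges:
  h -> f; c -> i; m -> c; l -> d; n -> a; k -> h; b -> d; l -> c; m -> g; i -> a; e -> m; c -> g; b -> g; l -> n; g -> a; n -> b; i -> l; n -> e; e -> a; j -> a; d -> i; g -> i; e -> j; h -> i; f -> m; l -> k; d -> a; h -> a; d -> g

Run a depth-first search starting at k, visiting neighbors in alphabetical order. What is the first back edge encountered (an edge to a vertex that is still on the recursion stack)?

DFS from k (visiting neighbors in alphabetical order); mark gray on enter, black on exit:
k gray
  h gray
    a gray
    a black
    f gray
      m gray
        c gray
          g gray
            g→a: a black — skip
            i gray
              i→a: a black — skip
              l gray
                l→c: c is gray → back edge
First back edge: l → c.

l→c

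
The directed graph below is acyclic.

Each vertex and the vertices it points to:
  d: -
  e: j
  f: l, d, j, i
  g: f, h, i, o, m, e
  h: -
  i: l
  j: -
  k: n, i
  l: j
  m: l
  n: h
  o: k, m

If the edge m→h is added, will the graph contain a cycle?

No

Adding m→h creates a cycle iff h can already reach m.
Explore from h: no path reaches m. The graph stays acyclic.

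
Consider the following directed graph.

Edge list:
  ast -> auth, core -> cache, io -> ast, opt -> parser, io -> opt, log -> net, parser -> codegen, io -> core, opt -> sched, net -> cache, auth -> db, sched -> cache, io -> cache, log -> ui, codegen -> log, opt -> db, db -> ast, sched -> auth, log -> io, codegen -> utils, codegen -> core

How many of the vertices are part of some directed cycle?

A vertex is on a directed cycle iff it belongs to a strongly connected component of size ≥ 2 (or has a self-loop).
The vertices on cycles are {db, io, ast, log, opt, auth, parser, codegen} — 8 in total.

8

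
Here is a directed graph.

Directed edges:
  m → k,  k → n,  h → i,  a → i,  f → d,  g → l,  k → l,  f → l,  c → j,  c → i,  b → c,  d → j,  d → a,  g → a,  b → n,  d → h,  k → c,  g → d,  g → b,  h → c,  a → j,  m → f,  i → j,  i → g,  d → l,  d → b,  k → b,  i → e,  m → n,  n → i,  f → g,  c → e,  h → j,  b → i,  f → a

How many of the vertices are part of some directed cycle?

8

A vertex is on a directed cycle iff it belongs to a strongly connected component of size ≥ 2 (or has a self-loop).
The vertices on cycles are {a, b, c, d, g, h, i, n} — 8 in total.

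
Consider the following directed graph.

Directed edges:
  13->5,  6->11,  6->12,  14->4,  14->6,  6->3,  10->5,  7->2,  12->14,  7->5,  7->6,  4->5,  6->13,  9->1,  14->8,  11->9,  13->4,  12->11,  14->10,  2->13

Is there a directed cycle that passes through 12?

Yes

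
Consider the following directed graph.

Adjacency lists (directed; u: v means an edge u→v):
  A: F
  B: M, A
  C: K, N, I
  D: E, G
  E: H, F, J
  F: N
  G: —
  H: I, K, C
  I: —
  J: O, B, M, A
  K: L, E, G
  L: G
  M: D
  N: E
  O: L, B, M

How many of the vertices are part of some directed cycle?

A vertex is on a directed cycle iff it belongs to a strongly connected component of size ≥ 2 (or has a self-loop).
The vertices on cycles are {A, B, C, D, E, F, H, J, K, M, N, O} — 12 in total.

12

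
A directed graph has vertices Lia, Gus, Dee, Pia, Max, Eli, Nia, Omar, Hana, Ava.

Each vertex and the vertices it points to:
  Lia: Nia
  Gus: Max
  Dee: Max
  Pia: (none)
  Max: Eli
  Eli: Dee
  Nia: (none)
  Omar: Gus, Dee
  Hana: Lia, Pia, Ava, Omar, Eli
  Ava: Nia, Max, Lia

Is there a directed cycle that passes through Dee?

Yes

Dee is on a cycle iff Dee can reach itself via ≥1 edge.
Dee → Max → Eli → Dee — yes.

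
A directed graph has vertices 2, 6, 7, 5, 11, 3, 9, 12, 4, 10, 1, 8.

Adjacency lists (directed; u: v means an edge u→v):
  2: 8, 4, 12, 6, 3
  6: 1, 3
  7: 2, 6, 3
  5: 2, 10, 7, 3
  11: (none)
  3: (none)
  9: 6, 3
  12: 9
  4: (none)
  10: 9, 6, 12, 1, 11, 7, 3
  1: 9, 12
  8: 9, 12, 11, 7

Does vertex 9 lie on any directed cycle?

Yes

9 is on a cycle iff 9 can reach itself via ≥1 edge.
9 → 6 → 1 → 9 — yes.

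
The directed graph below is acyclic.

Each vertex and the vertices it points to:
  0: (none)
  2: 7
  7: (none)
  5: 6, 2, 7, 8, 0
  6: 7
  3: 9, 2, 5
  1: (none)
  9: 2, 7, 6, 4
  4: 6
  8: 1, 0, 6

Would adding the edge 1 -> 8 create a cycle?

Yes

Adding 1→8 creates a cycle iff 8 can already reach 1.
Path from 8: 8 → 1.
So 8 → … → 1 → 8 is a cycle.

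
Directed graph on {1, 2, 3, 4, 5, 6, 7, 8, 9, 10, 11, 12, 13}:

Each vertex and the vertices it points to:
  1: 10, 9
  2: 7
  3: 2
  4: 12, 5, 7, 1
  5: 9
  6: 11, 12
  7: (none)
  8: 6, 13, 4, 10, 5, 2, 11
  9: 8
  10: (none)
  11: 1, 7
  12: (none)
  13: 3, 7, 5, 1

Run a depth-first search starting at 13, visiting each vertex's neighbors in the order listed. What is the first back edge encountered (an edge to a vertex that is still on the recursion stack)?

1→9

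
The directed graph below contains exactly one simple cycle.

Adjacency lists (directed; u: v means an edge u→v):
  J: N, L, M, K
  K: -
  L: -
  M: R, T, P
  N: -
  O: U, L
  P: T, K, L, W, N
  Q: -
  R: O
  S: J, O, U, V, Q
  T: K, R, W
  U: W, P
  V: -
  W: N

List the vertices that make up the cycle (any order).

DFS with gray/black marking from U:
U gray
  W gray
    N gray
    N black
  W black
  P gray
    T gray
      K gray
      K black
      R gray
        O gray
          O→U: U is gray → back edge
Back edge closes the cycle U → P → T → R → O → U; its vertices are {O, P, R, T, U}.

O, P, R, T, U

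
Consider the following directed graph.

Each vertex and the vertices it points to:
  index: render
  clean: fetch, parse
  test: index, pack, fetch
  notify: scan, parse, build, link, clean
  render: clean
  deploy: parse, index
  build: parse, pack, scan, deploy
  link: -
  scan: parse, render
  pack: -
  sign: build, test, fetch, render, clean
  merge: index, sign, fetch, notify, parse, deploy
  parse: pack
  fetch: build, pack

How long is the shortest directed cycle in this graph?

5

For each vertex v, BFS finds the shortest path from v back to v.
The shortest such closed walk is build → scan → render → clean → fetch → build, length 5.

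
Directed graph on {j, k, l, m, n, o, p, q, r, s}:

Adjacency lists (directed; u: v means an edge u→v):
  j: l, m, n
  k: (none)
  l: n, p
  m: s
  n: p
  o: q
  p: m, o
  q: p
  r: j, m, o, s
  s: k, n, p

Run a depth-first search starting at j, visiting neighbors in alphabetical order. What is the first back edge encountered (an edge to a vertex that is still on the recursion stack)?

s→n

DFS from j (visiting neighbors in alphabetical order); mark gray on enter, black on exit:
j gray
  l gray
    n gray
      p gray
        m gray
          s gray
            k gray
            k black
            s→n: n is gray → back edge
First back edge: s → n.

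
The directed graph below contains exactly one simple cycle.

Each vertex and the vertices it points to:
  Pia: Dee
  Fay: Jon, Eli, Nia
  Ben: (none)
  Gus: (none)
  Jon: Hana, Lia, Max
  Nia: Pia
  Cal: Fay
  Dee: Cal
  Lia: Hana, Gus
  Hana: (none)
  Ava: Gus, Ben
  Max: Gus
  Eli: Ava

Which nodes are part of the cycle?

Cal, Dee, Fay, Nia, Pia

DFS with gray/black marking from Fay:
Fay gray
  Jon gray
    Hana gray
    Hana black
    Lia gray
      Lia→Hana: Hana black — skip
      Gus gray
      Gus black
    Lia black
    Max gray
      Max→Gus: Gus black — skip
    Max black
  Jon black
  Eli gray
    Ava gray
      Ava→Gus: Gus black — skip
      Ben gray
      Ben black
    Ava black
  Eli black
  Nia gray
    Pia gray
      Dee gray
        Cal gray
          Cal→Fay: Fay is gray → back edge
Back edge closes the cycle Fay → Nia → Pia → Dee → Cal → Fay; its vertices are {Cal, Dee, Fay, Nia, Pia}.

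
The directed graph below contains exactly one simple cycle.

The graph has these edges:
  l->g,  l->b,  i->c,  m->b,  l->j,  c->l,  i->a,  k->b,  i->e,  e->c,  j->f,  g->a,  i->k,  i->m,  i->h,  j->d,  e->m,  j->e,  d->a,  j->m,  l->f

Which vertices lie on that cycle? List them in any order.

c, e, j, l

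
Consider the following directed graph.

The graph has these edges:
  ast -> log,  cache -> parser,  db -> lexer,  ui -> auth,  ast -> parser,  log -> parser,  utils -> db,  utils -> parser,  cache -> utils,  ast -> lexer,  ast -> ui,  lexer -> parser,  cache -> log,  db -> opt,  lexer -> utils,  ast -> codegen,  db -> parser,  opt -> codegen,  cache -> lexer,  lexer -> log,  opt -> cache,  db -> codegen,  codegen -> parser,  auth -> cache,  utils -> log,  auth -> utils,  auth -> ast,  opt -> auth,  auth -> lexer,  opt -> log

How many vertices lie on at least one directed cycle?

A vertex is on a directed cycle iff it belongs to a strongly connected component of size ≥ 2 (or has a self-loop).
The vertices on cycles are {db, ui, ast, opt, auth, cache, lexer, utils} — 8 in total.

8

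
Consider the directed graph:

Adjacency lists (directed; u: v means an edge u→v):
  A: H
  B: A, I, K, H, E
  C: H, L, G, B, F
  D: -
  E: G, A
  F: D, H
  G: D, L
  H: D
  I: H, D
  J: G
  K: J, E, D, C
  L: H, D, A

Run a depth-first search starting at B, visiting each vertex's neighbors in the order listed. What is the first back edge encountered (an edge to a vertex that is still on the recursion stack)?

DFS from B (visiting each vertex's neighbors in the order listed); mark gray on enter, black on exit:
B gray
  A gray
    H gray
      D gray
      D black
    H black
  A black
  I gray
    I→H: H black — skip
    I→D: D black — skip
  I black
  K gray
    J gray
      G gray
        G→D: D black — skip
        L gray
          L→H: H black — skip
          L→D: D black — skip
          L→A: A black — skip
        L black
      G black
    J black
    E gray
      E→G: G black — skip
      E→A: A black — skip
    E black
    K→D: D black — skip
    C gray
      C→H: H black — skip
      C→L: L black — skip
      C→G: G black — skip
      C→B: B is gray → back edge
First back edge: C → B.

C→B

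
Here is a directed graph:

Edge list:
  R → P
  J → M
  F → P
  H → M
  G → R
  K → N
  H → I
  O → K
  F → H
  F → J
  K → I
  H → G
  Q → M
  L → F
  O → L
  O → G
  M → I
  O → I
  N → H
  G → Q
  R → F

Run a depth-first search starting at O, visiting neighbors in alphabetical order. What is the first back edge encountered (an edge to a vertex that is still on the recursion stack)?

H→G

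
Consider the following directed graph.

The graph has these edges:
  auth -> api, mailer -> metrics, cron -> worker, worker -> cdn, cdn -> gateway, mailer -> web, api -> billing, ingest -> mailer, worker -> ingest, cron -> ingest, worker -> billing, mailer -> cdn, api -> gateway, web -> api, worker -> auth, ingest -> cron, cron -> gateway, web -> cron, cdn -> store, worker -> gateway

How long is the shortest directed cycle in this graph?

2

For each vertex v, BFS finds the shortest path from v back to v.
The shortest such closed walk is ingest → cron → ingest, length 2.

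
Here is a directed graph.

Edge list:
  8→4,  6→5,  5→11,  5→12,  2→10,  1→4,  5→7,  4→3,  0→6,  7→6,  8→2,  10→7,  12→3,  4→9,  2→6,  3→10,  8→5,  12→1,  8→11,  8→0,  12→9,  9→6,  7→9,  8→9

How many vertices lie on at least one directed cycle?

A vertex is on a directed cycle iff it belongs to a strongly connected component of size ≥ 2 (or has a self-loop).
The vertices on cycles are {1, 3, 4, 5, 6, 7, 9, 10, 12} — 9 in total.

9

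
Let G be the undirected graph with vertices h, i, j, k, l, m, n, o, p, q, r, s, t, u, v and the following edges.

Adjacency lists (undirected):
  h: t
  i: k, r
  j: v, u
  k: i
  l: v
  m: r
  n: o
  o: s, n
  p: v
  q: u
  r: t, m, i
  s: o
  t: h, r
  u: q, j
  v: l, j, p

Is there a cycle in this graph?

No

DFS, tracking each vertex's parent; an edge to a visited non-parent vertex closes a cycle.
Start from o:
visit o (parent –)
  visit s (parent o)
    s–o: parent, skip
  visit n (parent o)
    n–o: parent, skip
visit h (parent –)
  visit t (parent h)
    t–h: parent, skip
    visit r (parent t)
      r–t: parent, skip
      visit m (parent r)
        m–r: parent, skip
      visit i (parent r)
        visit k (parent i)
          k–i: parent, skip
        i–r: parent, skip
visit j (parent –)
  visit v (parent j)
    visit l (parent v)
      l–v: parent, skip
    v–j: parent, skip
    visit p (parent v)
      p–v: parent, skip
  visit u (parent j)
    visit q (parent u)
      q–u: parent, skip
    u–j: parent, skip
No non-parent visited neighbor found — the graph is a forest.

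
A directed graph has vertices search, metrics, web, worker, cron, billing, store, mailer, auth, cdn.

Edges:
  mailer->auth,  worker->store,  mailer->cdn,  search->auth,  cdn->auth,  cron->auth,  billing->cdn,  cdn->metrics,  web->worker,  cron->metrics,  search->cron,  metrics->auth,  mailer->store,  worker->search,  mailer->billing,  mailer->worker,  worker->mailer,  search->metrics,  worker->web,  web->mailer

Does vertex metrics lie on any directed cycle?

No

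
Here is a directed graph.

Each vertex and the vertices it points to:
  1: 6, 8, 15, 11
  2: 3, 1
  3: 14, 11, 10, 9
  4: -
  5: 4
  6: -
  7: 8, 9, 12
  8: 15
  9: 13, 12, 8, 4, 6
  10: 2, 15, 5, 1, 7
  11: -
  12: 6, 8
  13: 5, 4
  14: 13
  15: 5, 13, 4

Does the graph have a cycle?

DFS with white/gray/black marking, starting from 11:
11 gray
11 black
1 gray
  6 gray
  6 black
  8 gray
    15 gray
      5 gray
        4 gray
        4 black
      5 black
      13 gray
        13→5: 5 black — skip
        13→4: 4 black — skip
      13 black
      15→4: 4 black — skip
    15 black
  8 black
  1→15: 15 black — skip
  1→11: 11 black — skip
1 black
2 gray
  3 gray
    14 gray
      14→13: 13 black — skip
    14 black
    3→11: 11 black — skip
    10 gray
      10→2: 2 is gray → back edge
Back edge found, so a cycle exists: 2 → 3 → 10 → 2.

Yes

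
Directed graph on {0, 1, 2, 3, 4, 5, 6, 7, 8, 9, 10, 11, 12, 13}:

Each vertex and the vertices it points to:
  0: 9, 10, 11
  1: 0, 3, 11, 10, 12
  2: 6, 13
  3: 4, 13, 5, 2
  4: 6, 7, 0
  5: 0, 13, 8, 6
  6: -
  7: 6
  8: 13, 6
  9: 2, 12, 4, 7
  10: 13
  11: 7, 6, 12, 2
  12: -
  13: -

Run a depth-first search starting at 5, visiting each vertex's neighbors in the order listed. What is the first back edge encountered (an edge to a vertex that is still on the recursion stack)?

DFS from 5 (visiting each vertex's neighbors in the order listed); mark gray on enter, black on exit:
5 gray
  0 gray
    9 gray
      2 gray
        6 gray
        6 black
        13 gray
        13 black
      2 black
      12 gray
      12 black
      4 gray
        4→6: 6 black — skip
        7 gray
          7→6: 6 black — skip
        7 black
        4→0: 0 is gray → back edge
First back edge: 4 → 0.

4→0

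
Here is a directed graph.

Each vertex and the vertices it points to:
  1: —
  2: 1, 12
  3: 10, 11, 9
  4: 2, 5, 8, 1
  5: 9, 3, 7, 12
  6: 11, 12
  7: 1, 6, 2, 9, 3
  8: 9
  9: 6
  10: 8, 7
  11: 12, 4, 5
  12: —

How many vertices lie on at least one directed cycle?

A vertex is on a directed cycle iff it belongs to a strongly connected component of size ≥ 2 (or has a self-loop).
The vertices on cycles are {3, 4, 5, 6, 7, 8, 9, 10, 11} — 9 in total.

9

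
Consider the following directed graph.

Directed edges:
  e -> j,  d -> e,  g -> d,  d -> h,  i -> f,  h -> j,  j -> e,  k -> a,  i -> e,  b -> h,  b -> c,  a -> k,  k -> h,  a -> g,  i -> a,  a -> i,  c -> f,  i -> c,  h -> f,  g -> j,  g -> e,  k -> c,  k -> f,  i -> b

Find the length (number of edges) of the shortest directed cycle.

2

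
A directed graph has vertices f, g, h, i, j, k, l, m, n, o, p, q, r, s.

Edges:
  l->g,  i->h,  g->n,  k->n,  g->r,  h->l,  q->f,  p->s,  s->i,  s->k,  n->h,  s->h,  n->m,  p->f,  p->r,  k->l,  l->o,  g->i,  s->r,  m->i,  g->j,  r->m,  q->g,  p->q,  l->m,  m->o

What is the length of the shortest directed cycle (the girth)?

4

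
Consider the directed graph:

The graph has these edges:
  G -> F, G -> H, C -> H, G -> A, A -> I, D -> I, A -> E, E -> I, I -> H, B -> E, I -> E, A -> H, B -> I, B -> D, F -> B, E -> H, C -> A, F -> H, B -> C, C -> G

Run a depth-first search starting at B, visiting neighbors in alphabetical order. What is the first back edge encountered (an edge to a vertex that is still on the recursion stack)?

I->E

DFS from B (visiting neighbors in alphabetical order); mark gray on enter, black on exit:
B gray
  C gray
    A gray
      E gray
        H gray
        H black
        I gray
          I→E: E is gray → back edge
First back edge: I → E.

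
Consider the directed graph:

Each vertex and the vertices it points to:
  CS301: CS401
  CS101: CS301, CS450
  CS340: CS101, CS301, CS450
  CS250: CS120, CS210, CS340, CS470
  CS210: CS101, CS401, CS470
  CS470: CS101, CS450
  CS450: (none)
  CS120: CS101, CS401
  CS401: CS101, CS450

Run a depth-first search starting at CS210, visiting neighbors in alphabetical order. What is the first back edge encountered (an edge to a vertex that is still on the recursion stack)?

DFS from CS210 (visiting neighbors in alphabetical order); mark gray on enter, black on exit:
CS210 gray
  CS101 gray
    CS301 gray
      CS401 gray
        CS401→CS101: CS101 is gray → back edge
First back edge: CS401 → CS101.

CS401→CS101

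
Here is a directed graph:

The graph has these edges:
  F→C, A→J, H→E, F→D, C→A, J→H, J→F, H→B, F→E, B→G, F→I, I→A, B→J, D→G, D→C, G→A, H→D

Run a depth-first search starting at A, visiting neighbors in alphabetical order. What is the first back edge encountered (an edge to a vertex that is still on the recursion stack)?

DFS from A (visiting neighbors in alphabetical order); mark gray on enter, black on exit:
A gray
  J gray
    F gray
      C gray
        C→A: A is gray → back edge
First back edge: C → A.

C->A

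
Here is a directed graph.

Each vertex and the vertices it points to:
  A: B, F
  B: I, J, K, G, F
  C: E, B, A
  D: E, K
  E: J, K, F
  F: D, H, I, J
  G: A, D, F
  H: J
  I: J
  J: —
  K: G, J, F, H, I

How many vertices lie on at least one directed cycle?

A vertex is on a directed cycle iff it belongs to a strongly connected component of size ≥ 2 (or has a self-loop).
The vertices on cycles are {A, B, D, E, F, G, K} — 7 in total.

7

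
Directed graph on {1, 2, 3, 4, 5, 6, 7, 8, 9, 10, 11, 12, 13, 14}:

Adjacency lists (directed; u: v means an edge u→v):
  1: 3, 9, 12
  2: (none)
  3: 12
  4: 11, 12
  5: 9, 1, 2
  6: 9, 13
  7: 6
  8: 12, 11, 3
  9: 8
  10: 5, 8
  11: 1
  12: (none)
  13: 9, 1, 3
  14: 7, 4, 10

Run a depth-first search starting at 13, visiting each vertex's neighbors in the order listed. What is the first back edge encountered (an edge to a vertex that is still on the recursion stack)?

1->9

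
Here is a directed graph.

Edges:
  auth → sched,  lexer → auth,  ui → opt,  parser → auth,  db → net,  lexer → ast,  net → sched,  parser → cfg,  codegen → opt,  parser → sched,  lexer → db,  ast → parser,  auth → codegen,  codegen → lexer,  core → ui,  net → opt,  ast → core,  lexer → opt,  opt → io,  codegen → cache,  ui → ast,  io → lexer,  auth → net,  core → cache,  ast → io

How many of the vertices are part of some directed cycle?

11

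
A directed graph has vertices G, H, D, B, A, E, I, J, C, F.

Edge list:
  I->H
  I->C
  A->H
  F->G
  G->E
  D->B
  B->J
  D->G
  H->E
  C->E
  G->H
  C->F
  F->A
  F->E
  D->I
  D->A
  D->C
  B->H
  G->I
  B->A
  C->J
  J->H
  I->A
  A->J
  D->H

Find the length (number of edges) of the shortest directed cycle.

4

For each vertex v, BFS finds the shortest path from v back to v.
The shortest such closed walk is I → C → F → G → I, length 4.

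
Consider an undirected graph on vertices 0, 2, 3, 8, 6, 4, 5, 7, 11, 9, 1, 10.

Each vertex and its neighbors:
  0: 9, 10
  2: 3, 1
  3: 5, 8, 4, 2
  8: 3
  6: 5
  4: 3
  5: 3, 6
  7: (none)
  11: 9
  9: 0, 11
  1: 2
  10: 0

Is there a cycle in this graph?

DFS, tracking each vertex's parent; an edge to a visited non-parent vertex closes a cycle.
Start from 6:
visit 6 (parent –)
  visit 5 (parent 6)
    visit 3 (parent 5)
      3–5: parent, skip
      visit 8 (parent 3)
        8–3: parent, skip
      visit 4 (parent 3)
        4–3: parent, skip
      visit 2 (parent 3)
        2–3: parent, skip
        visit 1 (parent 2)
          1–2: parent, skip
    5–6: parent, skip
visit 0 (parent –)
  visit 9 (parent 0)
    9–0: parent, skip
    visit 11 (parent 9)
      11–9: parent, skip
  visit 10 (parent 0)
    10–0: parent, skip
visit 7 (parent –)
No non-parent visited neighbor found — the graph is a forest.

No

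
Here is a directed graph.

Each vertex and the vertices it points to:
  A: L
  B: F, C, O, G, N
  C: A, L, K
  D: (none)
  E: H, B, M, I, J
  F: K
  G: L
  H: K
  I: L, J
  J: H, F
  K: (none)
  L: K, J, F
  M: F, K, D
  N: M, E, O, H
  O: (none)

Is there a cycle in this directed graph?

DFS with white/gray/black marking, starting from J:
J gray
  H gray
    K gray
    K black
  H black
  F gray
    F→K: K black — skip
  F black
J black
A gray
  L gray
    L→K: K black — skip
    L→J: J black — skip
    L→F: F black — skip
  L black
A black
B gray
  B→F: F black — skip
  C gray
    C→A: A black — skip
    C→L: L black — skip
    C→K: K black — skip
  C black
  O gray
  O black
  G gray
    G→L: L black — skip
  G black
  N gray
    M gray
      M→F: F black — skip
      M→K: K black — skip
      D gray
      D black
    M black
    E gray
      E→H: H black — skip
      E→B: B is gray → back edge
Back edge found, so a cycle exists: B → N → E → B.

Yes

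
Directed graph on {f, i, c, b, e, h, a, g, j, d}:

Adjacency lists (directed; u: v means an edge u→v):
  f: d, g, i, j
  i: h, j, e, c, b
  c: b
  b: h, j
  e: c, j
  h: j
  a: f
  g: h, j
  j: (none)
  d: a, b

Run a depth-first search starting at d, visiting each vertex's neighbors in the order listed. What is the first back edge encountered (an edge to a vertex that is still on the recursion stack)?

f→d

DFS from d (visiting each vertex's neighbors in the order listed); mark gray on enter, black on exit:
d gray
  a gray
    f gray
      f→d: d is gray → back edge
First back edge: f → d.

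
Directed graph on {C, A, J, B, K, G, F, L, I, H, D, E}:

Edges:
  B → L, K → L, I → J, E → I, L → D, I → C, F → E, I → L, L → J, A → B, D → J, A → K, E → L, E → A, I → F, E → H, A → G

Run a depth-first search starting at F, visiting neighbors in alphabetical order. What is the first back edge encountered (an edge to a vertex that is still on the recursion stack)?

DFS from F (visiting neighbors in alphabetical order); mark gray on enter, black on exit:
F gray
  E gray
    A gray
      B gray
        L gray
          D gray
            J gray
            J black
          D black
          L→J: J black — skip
        L black
      B black
      G gray
      G black
      K gray
        K→L: L black — skip
      K black
    A black
    H gray
    H black
    I gray
      C gray
      C black
      I→F: F is gray → back edge
First back edge: I → F.

I->F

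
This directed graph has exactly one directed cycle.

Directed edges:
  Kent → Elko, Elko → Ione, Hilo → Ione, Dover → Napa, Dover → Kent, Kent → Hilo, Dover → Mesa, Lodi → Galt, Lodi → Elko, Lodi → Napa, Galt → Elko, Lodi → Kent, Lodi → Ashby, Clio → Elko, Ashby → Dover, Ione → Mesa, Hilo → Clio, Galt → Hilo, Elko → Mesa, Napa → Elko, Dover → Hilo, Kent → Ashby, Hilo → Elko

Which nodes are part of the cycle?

DFS with gray/black marking from Kent:
Kent gray
  Hilo gray
    Clio gray
      Elko gray
        Ione gray
          Mesa gray
          Mesa black
        Ione black
        Elko→Mesa: Mesa black — skip
      Elko black
    Clio black
    Hilo→Elko: Elko black — skip
    Hilo→Ione: Ione black — skip
  Hilo black
  Kent→Elko: Elko black — skip
  Ashby gray
    Dover gray
      Napa gray
        Napa→Elko: Elko black — skip
      Napa black
      Dover→Hilo: Hilo black — skip
      Dover→Kent: Kent is gray → back edge
Back edge closes the cycle Kent → Ashby → Dover → Kent; its vertices are {Kent, Ashby, Dover}.

Kent, Ashby, Dover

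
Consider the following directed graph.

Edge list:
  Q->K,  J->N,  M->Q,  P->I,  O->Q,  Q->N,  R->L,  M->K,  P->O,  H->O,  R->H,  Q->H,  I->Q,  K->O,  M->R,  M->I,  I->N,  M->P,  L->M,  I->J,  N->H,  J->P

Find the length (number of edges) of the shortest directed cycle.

3

For each vertex v, BFS finds the shortest path from v back to v.
The shortest such closed walk is L → M → R → L, length 3.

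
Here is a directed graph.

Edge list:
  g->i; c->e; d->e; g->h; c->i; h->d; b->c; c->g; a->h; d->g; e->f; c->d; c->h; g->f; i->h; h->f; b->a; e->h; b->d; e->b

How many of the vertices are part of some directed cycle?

8

A vertex is on a directed cycle iff it belongs to a strongly connected component of size ≥ 2 (or has a self-loop).
The vertices on cycles are {a, b, c, d, e, g, h, i} — 8 in total.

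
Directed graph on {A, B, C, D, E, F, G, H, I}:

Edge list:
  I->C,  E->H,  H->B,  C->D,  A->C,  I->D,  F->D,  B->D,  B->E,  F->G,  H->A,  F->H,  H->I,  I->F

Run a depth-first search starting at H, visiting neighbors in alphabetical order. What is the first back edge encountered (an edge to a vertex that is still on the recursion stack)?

E→H

DFS from H (visiting neighbors in alphabetical order); mark gray on enter, black on exit:
H gray
  A gray
    C gray
      D gray
      D black
    C black
  A black
  B gray
    B→D: D black — skip
    E gray
      E→H: H is gray → back edge
First back edge: E → H.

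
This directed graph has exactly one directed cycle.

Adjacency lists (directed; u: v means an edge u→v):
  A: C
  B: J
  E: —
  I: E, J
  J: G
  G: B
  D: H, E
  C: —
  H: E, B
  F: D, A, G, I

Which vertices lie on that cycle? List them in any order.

B, G, J

DFS with gray/black marking from G:
G gray
  B gray
    J gray
      J→G: G is gray → back edge
Back edge closes the cycle G → B → J → G; its vertices are {B, G, J}.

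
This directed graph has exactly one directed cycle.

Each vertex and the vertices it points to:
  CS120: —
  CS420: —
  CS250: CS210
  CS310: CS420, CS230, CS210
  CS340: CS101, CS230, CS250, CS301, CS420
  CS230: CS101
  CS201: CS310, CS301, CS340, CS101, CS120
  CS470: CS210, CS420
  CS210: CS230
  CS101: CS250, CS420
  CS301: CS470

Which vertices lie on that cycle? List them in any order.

CS101, CS210, CS230, CS250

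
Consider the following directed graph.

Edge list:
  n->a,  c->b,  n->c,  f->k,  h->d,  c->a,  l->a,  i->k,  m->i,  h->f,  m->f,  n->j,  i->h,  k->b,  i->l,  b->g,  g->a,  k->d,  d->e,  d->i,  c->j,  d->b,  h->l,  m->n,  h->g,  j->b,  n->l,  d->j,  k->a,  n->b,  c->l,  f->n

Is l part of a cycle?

No

l lies on a cycle iff there is a path from l back to itself.
Exploring from l, it never reaches itself; equivalently, its strongly connected component is a singleton.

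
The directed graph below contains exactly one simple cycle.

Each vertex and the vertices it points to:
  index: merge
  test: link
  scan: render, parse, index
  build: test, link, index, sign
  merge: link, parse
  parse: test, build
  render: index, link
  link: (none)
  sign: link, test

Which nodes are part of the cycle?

DFS with gray/black marking from parse:
parse gray
  test gray
    link gray
    link black
  test black
  build gray
    build→test: test black — skip
    build→link: link black — skip
    index gray
      merge gray
        merge→link: link black — skip
        merge→parse: parse is gray → back edge
Back edge closes the cycle parse → build → index → merge → parse; its vertices are {build, index, merge, parse}.

build, index, merge, parse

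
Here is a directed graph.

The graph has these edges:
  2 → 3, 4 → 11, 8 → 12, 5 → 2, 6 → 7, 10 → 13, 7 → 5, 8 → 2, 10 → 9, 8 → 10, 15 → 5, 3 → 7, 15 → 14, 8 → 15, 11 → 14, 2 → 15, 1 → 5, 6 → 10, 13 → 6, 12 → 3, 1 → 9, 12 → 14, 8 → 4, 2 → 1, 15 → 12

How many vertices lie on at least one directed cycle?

10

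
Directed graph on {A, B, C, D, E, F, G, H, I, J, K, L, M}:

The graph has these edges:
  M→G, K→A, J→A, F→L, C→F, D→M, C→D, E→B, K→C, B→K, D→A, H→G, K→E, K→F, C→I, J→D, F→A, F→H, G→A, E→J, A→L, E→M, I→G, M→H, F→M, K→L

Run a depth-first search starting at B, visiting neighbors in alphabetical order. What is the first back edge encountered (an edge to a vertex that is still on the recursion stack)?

E→B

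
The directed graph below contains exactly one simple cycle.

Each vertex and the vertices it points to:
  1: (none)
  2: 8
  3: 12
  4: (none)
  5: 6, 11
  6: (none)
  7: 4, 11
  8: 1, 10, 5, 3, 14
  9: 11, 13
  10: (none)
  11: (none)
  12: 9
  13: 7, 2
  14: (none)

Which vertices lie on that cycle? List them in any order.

DFS with gray/black marking from 13:
13 gray
  7 gray
    4 gray
    4 black
    11 gray
    11 black
  7 black
  2 gray
    8 gray
      1 gray
      1 black
      10 gray
      10 black
      5 gray
        6 gray
        6 black
        5→11: 11 black — skip
      5 black
      3 gray
        12 gray
          9 gray
            9→11: 11 black — skip
            9→13: 13 is gray → back edge
Back edge closes the cycle 13 → 2 → 8 → 3 → 12 → 9 → 13; its vertices are {2, 3, 8, 9, 12, 13}.

2, 3, 8, 9, 12, 13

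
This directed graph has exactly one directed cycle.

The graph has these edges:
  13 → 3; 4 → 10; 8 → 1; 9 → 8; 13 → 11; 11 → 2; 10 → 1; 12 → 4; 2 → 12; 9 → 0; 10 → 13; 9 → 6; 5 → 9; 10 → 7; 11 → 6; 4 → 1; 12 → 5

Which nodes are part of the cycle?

DFS with gray/black marking from 12:
12 gray
  5 gray
    9 gray
      0 gray
      0 black
      8 gray
        1 gray
        1 black
      8 black
      6 gray
      6 black
    9 black
  5 black
  4 gray
    10 gray
      13 gray
        3 gray
        3 black
        11 gray
          2 gray
            2→12: 12 is gray → back edge
Back edge closes the cycle 12 → 4 → 10 → 13 → 11 → 2 → 12; its vertices are {2, 4, 10, 11, 12, 13}.

2, 4, 10, 11, 12, 13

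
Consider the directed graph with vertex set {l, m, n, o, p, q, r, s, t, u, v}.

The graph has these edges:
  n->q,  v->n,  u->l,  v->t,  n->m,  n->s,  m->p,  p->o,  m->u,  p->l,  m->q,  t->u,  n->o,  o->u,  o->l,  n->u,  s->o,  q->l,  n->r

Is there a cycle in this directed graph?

DFS with white/gray/black marking, starting from v:
v gray
  t gray
    u gray
      l gray
      l black
    u black
  t black
  n gray
    q gray
      q→l: l black — skip
    q black
    n→u: u black — skip
    r gray
    r black
    o gray
      o→l: l black — skip
      o→u: u black — skip
    o black
    s gray
      s→o: o black — skip
    s black
    m gray
      m→q: q black — skip
      m→u: u black — skip
      p gray
        p→l: l black — skip
        p→o: o black — skip
      p black
    m black
  n black
v black
Every edge goes to a white or black vertex — no back edge, so the graph is acyclic.

No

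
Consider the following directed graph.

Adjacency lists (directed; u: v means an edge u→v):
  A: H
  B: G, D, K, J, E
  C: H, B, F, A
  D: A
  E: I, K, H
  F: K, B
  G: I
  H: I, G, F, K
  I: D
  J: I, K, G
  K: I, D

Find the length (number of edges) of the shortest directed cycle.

4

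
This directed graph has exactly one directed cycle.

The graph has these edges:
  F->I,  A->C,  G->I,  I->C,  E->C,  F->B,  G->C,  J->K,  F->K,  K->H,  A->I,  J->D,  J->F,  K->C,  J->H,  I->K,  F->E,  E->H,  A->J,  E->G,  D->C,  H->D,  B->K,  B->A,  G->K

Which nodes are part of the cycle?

DFS with gray/black marking from J:
J gray
  K gray
    C gray
    C black
    H gray
      D gray
        D→C: C black — skip
      D black
    H black
  K black
  J→H: H black — skip
  F gray
    I gray
      I→C: C black — skip
      I→K: K black — skip
    I black
    F→K: K black — skip
    B gray
      B→K: K black — skip
      A gray
        A→I: I black — skip
        A→C: C black — skip
        A→J: J is gray → back edge
Back edge closes the cycle J → F → B → A → J; its vertices are {A, B, F, J}.

A, B, F, J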